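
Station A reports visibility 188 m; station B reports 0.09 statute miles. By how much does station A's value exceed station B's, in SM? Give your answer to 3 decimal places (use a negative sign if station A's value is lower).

0.027 SM

station A: 188 m = 0.11682 SM.
Difference: 0.11682 − 0.09000 = 0.027 SM.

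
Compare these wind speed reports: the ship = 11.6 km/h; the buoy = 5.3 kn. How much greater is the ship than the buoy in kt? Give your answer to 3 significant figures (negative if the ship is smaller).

the ship: 11.6 km/h = 6.263499 kt.
Difference: 6.263499 − 5.300000 = 0.963 kt.

0.963 kt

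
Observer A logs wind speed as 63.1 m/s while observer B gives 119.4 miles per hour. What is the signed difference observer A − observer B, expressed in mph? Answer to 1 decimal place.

21.8 mph

observer A: 63.1 m/s = 141.151 mph.
Difference: 141.151 − 119.400 = 21.8 mph.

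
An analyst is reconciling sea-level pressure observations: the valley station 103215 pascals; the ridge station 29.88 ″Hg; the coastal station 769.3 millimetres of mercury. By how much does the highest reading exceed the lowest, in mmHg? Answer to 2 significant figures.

15 mmHg

the valley station: 103215 Pa = 774.18 mmHg.
the ridge station: 29.88 inHg = 758.95 mmHg.
Spread: 774.18 − 758.95 = 15 mmHg.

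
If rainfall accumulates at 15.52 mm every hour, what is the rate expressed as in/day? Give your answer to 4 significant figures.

14.66 in/day

15.52 mm/hour × 0.0393701 in/mm × 24 hour/day = 14.66 in/day.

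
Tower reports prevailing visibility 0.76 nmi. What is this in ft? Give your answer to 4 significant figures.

1 nmi = 6076.12 ft, so 0.76 × 6076.12 = 4618 ft.

4618 ft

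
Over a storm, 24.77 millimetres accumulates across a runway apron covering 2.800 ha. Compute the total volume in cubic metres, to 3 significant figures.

694 cubic metres

Area: 2.800 ha = 28000 m².
1 mm over 1 m² is 1 L, so volume = 24.77 × 28000 = 693560 L = 694 m³.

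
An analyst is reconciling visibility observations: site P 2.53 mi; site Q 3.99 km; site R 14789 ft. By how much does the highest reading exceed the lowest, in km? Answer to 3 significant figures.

site P: 2.53 SM = 4.07164 km.
site R: 14789 ft = 4.50769 km.
Spread: 4.50769 − 3.99000 = 0.518 km.

0.518 km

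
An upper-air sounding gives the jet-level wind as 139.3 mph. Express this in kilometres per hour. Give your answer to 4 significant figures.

224.2 km/h

1 mph = 1.60934 km/h, so 139.3 × 1.60934 = 224.2 km/h.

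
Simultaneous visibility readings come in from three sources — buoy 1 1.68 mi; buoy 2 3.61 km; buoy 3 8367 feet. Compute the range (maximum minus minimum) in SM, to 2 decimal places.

0.66 SM

buoy 2: 3.61 km = 2.2432 SM.
buoy 3: 8367 ft = 1.5847 SM.
Spread: 2.2432 − 1.5847 = 0.66 SM.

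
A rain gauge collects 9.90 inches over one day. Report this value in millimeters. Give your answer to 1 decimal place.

1 in = 25.4 mm, so 9.90 × 25.4 = 251.5 mm.

251.5 mm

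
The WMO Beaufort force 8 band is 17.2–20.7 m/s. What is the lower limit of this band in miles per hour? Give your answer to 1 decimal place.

38.5 mph

17.2–20.7 m/s × 2.237 = 38.5–46.3 mph.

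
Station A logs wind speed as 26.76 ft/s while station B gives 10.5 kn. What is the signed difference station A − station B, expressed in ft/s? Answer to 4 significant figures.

station B: 10.5 kt = 17.72200 ft/s.
Difference: 26.76000 − 17.72200 = 9.038 ft/s.

9.038 ft/s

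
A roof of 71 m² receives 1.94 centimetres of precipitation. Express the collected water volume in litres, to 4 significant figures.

Depth: 1.94 cm × 10 = 19.4 mm.
1 mm over 1 m² is 1 L, so volume = 19.4 × 71 = 1377.4 L ≈ 1377 L.

1377 litres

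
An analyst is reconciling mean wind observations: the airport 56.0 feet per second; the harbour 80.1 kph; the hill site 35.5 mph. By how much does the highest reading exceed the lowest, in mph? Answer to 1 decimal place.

14.3 mph

the airport: 56.0 ft/s = 38.182 mph.
the harbour: 80.1 km/h = 49.772 mph.
Spread: 49.772 − 35.500 = 14.3 mph.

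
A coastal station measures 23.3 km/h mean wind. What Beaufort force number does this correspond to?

23.3 km/h = 6.5 m/s, which is Beaufort 4 (moderate breeze, 5.5–7.9 m/s).

Beaufort force 4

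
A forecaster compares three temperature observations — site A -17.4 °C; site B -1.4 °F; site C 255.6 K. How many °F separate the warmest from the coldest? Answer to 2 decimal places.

site B: -1.4 °F = -18.556 °C.
site C: 255.6 K = -17.550 °C.
Spread: (-17.400) − (-18.556) = 1.156 °C = 2.08 °F.

2.08 °F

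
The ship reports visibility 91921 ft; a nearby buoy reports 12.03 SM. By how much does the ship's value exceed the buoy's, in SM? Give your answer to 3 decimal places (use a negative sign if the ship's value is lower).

the ship: 91921 ft = 17.40928 SM.
Difference: 17.40928 − 12.03000 = 5.379 SM.

5.379 SM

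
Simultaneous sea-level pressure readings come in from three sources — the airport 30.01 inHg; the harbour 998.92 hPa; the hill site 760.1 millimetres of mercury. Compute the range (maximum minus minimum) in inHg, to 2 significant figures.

0.51 inHg

the harbour: 998.92 hPa = 29.4981 inHg.
the hill site: 760.1 mmHg = 29.9252 inHg.
Spread: 30.0100 − 29.4981 = 0.51 inHg.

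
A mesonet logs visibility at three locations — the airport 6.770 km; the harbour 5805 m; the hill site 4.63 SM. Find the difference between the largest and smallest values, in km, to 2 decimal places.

the harbour: 5805 m = 5.8050 km.
the hill site: 4.63 SM = 7.4513 km.
Spread: 7.4513 − 5.8050 = 1.65 km.

1.65 km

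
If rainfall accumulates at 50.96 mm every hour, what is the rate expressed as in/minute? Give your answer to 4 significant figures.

0.03344 in/minute

50.96 mm/hour × 0.0393701 in/mm × 0.0166667 hour/minute = 0.03344 in/minute.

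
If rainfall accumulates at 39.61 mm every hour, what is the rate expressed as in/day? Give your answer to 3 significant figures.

37.4 in/day

39.61 mm/hour × 0.0393701 in/mm × 24 hour/day = 37.4 in/day.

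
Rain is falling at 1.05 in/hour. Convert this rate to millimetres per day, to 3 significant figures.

1.05 in/hour × 25.4 mm/in × 24 hour/day = 640 mm/day.

640 mm/day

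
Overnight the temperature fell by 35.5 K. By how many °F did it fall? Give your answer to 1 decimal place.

Converting a difference, only the 9/5 scale factor applies: Δ°F = 35.5 × 1.8 = 63.9 °F.

63.9 °F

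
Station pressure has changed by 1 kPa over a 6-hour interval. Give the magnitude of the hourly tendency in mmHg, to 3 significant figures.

1.25 mmHg per hour

1 kPa / 6 h × 7.50062 mmHg/kPa = 1.25 mmHg/h.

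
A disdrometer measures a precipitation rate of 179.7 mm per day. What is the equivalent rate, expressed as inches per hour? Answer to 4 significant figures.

179.7 mm/day × 0.0393701 in/mm × 0.0416667 day/hour = 0.2948 in/hour.

0.2948 in/hour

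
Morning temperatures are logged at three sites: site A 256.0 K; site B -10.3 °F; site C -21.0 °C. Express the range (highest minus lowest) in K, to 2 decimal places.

site A: 256.0 K = -17.150 °C.
site B: -10.3 °F = -23.500 °C.
Spread: (-17.150) − (-23.500) = 6.350 °C.

6.35 K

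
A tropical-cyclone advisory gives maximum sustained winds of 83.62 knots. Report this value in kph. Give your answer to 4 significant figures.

1 kt = 1.852 km/h, so 83.62 × 1.852 = 154.9 km/h.

154.9 km/h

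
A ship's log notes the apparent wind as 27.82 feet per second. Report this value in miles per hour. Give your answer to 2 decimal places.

1 ft/s = 0.681818 mph, so 27.82 × 0.681818 = 18.97 mph.

18.97 mph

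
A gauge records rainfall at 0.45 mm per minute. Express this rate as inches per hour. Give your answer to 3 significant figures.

0.45 mm/minute × 0.0393701 in/mm × 60 minute/hour = 1.06 in/hour.

1.06 in/hour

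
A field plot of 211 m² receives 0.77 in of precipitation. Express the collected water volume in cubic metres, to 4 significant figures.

Depth: 0.77 in × 25.4 = 19.558 mm.
1 mm over 1 m² is 1 L, so volume = 19.558 × 211 = 4126.738 L = 4.127 m³.

4.127 cubic metres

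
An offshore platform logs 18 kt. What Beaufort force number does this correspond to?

18 kt lies in the Beaufort 5 band (fresh breeze, 17–21 kt).

Beaufort force 5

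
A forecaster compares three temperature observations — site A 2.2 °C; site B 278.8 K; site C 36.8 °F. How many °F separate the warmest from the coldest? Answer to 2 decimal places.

6.21 °F

site B: 278.8 K = 5.650 °C.
site C: 36.8 °F = 2.667 °C.
Spread: 5.650 − 2.200 = 3.450 °C = 6.21 °F.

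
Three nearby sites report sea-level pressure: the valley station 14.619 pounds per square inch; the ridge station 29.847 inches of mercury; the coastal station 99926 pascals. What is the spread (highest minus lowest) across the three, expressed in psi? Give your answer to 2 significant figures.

0.17 psi

the ridge station: 29.847 inHg = 14.6595 psi.
the coastal station: 99926 Pa = 14.4930 psi.
Spread: 14.6595 − 14.4930 = 0.17 psi.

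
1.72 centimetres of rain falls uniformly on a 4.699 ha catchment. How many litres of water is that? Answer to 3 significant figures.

808000 litres

Depth: 1.72 cm × 10 = 17.2 mm.
Area: 4.699 ha = 46990 m².
1 mm over 1 m² is 1 L, so volume = 17.2 × 46990 = 808228 L ≈ 808000 L.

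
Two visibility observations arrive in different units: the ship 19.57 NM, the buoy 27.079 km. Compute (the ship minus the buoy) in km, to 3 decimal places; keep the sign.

the ship: 19.57 nmi = 36.24364 km.
Difference: 36.24364 − 27.07900 = 9.165 km.

9.165 km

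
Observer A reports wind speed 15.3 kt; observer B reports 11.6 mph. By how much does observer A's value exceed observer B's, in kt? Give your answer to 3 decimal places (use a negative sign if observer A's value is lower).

observer B: 11.6 mph = 10.08012 kt.
Difference: 15.30000 − 10.08012 = 5.220 kt.

5.220 kt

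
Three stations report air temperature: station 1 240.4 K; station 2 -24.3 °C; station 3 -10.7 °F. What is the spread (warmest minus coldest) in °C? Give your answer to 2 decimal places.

station 1: 240.4 K = -32.750 °C.
station 3: -10.7 °F = -23.722 °C.
Spread: (-23.722) − (-32.750) = 9.028 °C.

9.03 °C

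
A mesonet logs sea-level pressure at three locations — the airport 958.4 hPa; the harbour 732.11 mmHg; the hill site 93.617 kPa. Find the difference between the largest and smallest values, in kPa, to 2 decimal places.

the airport: 958.4 hPa = 95.8400 kPa.
the harbour: 732.11 mmHg = 97.6067 kPa.
Spread: 97.6067 − 93.6170 = 3.99 kPa.

3.99 kPa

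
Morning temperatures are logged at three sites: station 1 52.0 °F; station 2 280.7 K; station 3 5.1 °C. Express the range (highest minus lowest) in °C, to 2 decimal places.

6.01 °C

station 1: 52.0 °F = 11.111 °C.
station 2: 280.7 K = 7.550 °C.
Spread: 11.111 − 5.100 = 6.011 °C.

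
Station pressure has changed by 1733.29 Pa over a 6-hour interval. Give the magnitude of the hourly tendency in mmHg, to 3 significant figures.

1733.29 Pa / 6 h × 0.00750062 mmHg/Pa = 2.17 mmHg/h.

2.17 mmHg per hour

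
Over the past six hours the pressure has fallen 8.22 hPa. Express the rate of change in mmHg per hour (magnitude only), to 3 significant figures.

8.22 hPa / 6 h × 0.750062 mmHg/hPa = 1.03 mmHg/h.

1.03 mmHg per hour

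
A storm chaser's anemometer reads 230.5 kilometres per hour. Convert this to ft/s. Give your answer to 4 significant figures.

210.1 ft/s

1 km/h = 0.911344 ft/s, so 230.5 × 0.911344 = 210.1 ft/s.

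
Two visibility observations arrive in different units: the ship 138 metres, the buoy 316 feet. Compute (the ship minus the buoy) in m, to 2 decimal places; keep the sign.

41.68 m

the buoy: 316 ft = 96.3168 m.
Difference: 138.0000 − 96.3168 = 41.68 m.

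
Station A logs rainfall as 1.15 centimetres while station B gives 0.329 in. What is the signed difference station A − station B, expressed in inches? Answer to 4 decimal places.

0.1238 in

station A: 1.15 cm = 0.452756 in.
Difference: 0.452756 − 0.329000 = 0.1238 in.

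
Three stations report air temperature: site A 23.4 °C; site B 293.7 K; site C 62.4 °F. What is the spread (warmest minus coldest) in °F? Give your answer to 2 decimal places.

site B: 293.7 K = 20.550 °C.
site C: 62.4 °F = 16.889 °C.
Spread: 23.400 − 16.889 = 6.511 °C = 11.72 °F.

11.72 °F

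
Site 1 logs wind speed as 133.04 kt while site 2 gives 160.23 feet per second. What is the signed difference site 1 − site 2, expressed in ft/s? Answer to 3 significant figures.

64.3 ft/s

site 1: 133.04 kt = 224.546 ft/s.
Difference: 224.546 − 160.230 = 64.3 ft/s.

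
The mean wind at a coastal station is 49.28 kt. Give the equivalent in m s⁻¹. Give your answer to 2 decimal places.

1 kt = 0.514444 m/s, so 49.28 × 0.514444 = 25.35 m/s.

25.35 m/s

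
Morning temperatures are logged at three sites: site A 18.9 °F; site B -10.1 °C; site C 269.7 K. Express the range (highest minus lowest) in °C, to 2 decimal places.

6.65 °C

site A: 18.9 °F = -7.278 °C.
site C: 269.7 K = -3.450 °C.
Spread: (-3.450) − (-10.100) = 6.650 °C.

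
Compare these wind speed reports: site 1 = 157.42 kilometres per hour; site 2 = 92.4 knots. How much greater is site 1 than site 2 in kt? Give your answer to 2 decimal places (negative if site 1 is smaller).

site 1: 157.42 km/h = 85.0000 kt.
Difference: 85.0000 − 92.4000 = -7.40 kt.

-7.40 kt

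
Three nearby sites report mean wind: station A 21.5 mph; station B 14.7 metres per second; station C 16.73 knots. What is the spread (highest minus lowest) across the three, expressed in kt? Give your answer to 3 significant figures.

11.8 kt

station A: 21.5 mph = 18.683 kt.
station B: 14.7 m/s = 28.575 kt.
Spread: 28.575 − 16.730 = 11.8 kt.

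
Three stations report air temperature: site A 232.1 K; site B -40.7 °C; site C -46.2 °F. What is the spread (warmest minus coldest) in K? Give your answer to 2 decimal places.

site A: 232.1 K = -41.050 °C.
site C: -46.2 °F = -43.444 °C.
Spread: (-40.700) − (-43.444) = 2.744 °C.

2.74 K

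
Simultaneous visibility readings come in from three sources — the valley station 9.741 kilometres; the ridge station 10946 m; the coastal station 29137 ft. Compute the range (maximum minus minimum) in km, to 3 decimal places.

2.065 km

the ridge station: 10946 m = 10.94600 km.
the coastal station: 29137 ft = 8.88096 km.
Spread: 10.94600 − 8.88096 = 2.065 km.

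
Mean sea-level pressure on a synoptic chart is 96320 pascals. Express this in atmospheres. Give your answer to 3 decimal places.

0.951 atm

1 Pa = 9.86923e-06 atm, so 96320 × 9.86923e-06 = 0.951 atm.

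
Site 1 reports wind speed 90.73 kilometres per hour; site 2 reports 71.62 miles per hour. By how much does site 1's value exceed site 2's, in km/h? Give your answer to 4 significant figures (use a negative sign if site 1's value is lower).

-24.53 km/h

site 2: 71.62 mph = 115.2612 km/h.
Difference: 90.7300 − 115.2612 = -24.53 km/h.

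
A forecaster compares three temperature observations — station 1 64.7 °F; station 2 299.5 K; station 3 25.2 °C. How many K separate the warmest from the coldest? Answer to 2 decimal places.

station 1: 64.7 °F = 18.167 °C.
station 2: 299.5 K = 26.350 °C.
Spread: 26.350 − 18.167 = 8.183 °C.

8.18 K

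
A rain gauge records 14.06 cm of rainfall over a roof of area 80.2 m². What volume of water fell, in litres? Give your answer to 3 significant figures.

11300 litres

Depth: 14.06 cm × 10 = 140.6 mm.
1 mm over 1 m² is 1 L, so volume = 140.6 × 80.2 = 11276.12 L ≈ 11300 L.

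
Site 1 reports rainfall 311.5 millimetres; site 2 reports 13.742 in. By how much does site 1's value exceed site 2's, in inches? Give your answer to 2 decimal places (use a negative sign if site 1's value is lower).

-1.48 in

site 1: 311.5 mm = 12.2638 in.
Difference: 12.2638 − 13.7420 = -1.48 in.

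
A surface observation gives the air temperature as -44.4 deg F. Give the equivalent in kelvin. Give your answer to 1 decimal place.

First to °C: -42.44 °C.
Then to K: 230.7 K.

230.7 K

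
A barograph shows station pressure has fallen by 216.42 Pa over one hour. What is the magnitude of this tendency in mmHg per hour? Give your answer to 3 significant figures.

216.42 Pa / 1 h × 0.00750062 mmHg/Pa = 1.62 mmHg/h.

1.62 mmHg per hour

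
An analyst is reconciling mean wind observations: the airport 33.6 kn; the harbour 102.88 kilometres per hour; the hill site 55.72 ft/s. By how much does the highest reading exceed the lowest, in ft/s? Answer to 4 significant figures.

the airport: 33.6 kt = 56.7104 ft/s.
the harbour: 102.88 km/h = 93.7591 ft/s.
Spread: 93.7591 − 55.7200 = 38.04 ft/s.

38.04 ft/s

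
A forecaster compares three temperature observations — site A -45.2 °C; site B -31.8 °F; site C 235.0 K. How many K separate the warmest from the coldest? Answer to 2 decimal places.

site B: -31.8 °F = -35.444 °C.
site C: 235.0 K = -38.150 °C.
Spread: (-35.444) − (-45.200) = 9.756 °C.

9.76 K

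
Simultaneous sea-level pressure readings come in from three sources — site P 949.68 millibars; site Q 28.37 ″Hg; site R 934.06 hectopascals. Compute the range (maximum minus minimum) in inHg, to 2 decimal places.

0.79 inHg

site P: 949.68 mb = 28.0440 inHg.
site R: 934.06 hPa = 27.5828 inHg.
Spread: 28.3700 − 27.5828 = 0.79 inHg.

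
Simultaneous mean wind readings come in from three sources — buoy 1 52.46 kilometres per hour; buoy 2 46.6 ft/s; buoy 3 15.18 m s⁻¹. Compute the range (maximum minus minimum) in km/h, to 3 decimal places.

3.515 km/h

buoy 2: 46.6 ft/s = 51.13325 km/h.
buoy 3: 15.18 m/s = 54.64800 km/h.
Spread: 54.64800 − 51.13325 = 3.515 km/h.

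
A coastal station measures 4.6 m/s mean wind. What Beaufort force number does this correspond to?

4.6 m/s lies in the Beaufort 3 band (gentle breeze, 3.4–5.4 m/s).

Beaufort force 3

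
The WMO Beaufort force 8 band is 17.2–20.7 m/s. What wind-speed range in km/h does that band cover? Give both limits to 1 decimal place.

17.2–20.7 m/s × 3.6 = 61.9–74.5 km/h.

61.9 to 74.5 km/h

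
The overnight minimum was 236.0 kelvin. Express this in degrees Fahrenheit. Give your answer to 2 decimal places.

First to °C: -37.15 °C.
Then to °F: -34.87 °F.

-34.87 °F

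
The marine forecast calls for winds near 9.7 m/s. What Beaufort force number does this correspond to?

9.7 m/s lies in the Beaufort 5 band (fresh breeze, 8.0–10.7 m/s).

Beaufort force 5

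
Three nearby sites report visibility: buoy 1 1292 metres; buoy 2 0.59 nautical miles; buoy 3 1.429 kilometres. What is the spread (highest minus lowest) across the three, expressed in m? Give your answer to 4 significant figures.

336.3 m

buoy 2: 0.59 nmi = 1092.680 m.
buoy 3: 1.429 km = 1429.000 m.
Spread: 1429.000 − 1092.680 = 336.3 m.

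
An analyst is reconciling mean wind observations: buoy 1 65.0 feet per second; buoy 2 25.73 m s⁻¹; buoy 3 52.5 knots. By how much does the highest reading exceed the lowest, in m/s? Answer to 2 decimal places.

buoy 1: 65.0 ft/s = 19.8120 m/s.
buoy 3: 52.5 kt = 27.0083 m/s.
Spread: 27.0083 − 19.8120 = 7.20 m/s.

7.20 m/s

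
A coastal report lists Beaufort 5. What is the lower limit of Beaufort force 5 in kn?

17 kt

Beaufort 5 (fresh breeze) spans 17–21 knots.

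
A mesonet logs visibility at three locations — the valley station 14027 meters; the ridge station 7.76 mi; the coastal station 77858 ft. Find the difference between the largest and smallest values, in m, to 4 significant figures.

11240 m

the ridge station: 7.76 SM = 12488.51 m.
the coastal station: 77858 ft = 23731.12 m.
Spread: 23731.12 − 12488.51 = 11240 m.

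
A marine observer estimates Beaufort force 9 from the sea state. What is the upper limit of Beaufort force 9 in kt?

Beaufort 9 (strong gale) spans 41–47 knots.

47 kt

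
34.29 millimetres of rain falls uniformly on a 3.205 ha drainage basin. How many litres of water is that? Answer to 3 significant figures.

Area: 3.205 ha = 32050 m².
1 mm over 1 m² is 1 L, so volume = 34.29 × 32050 = 1098994.5 L ≈ 1100000 L.

1100000 litres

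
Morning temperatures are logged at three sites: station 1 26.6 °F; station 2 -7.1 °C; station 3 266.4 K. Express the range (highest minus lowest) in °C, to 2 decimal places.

station 1: 26.6 °F = -3.000 °C.
station 3: 266.4 K = -6.750 °C.
Spread: (-3.000) − (-7.100) = 4.100 °C.

4.10 °C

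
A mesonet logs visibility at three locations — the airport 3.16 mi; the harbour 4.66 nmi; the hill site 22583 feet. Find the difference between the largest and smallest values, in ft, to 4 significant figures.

the airport: 3.16 SM = 16684.80 ft.
the harbour: 4.66 nmi = 28314.70 ft.
Spread: 28314.70 − 16684.80 = 11630 ft.

11630 ft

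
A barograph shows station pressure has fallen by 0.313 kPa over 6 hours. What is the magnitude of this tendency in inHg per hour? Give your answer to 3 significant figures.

0.0154 inHg per hour

0.313 kPa / 6 h × 0.2953 inHg/kPa = 0.0154 inHg/h.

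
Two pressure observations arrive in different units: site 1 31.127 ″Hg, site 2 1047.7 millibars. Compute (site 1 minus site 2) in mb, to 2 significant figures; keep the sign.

site 1: 31.127 inHg = 1054.081 mb.
Difference: 1054.081 − 1047.700 = 6.4 mb.

6.4 mb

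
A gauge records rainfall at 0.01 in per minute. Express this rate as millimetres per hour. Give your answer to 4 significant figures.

0.01 in/minute × 25.4 mm/in × 60 minute/hour = 15.24 mm/hour.

15.24 mm/hour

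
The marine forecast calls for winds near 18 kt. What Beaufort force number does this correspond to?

18 kt lies in the Beaufort 5 band (fresh breeze, 17–21 kt).

Beaufort force 5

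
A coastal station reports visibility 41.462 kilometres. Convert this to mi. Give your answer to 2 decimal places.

1 km = 0.621371 SM, so 41.462 × 0.621371 = 25.76 SM.

25.76 SM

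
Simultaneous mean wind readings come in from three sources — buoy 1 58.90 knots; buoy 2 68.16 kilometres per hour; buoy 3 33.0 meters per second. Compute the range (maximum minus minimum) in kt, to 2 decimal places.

buoy 2: 68.16 km/h = 36.8035 kt.
buoy 3: 33.0 m/s = 64.1469 kt.
Spread: 64.1469 − 36.8035 = 27.34 kt.

27.34 kt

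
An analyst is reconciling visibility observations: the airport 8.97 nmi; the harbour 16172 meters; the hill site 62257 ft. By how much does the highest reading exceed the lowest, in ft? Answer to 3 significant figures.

the airport: 8.97 nmi = 54502.76 ft.
the harbour: 16172 m = 53057.74 ft.
Spread: 62257.00 − 53057.74 = 9200 ft.

9200 ft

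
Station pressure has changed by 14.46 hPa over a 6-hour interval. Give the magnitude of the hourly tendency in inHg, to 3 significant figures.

0.0712 inHg per hour

14.46 hPa / 6 h × 0.02953 inHg/hPa = 0.0712 inHg/h.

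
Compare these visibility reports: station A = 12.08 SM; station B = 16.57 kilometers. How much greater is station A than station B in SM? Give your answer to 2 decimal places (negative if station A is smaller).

station B: 16.57 km = 10.2961 SM.
Difference: 12.0800 − 10.2961 = 1.78 SM.

1.78 SM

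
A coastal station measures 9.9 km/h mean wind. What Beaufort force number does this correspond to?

Beaufort force 2

9.9 km/h = 2.8 m/s, which is Beaufort 2 (light breeze, 1.6–3.3 m/s).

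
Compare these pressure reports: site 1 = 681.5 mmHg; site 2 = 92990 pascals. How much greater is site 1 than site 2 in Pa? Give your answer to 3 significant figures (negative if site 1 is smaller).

-2130 Pa

site 1: 681.5 mmHg = 90859.21 Pa.
Difference: 90859.21 − 92990.00 = -2130 Pa.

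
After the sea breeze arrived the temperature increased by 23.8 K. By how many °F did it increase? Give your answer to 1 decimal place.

42.8 °F

A change of 1 °C equals a change of 1.8 °F: Δ°F = 23.8 × 1.8 = 42.8 °F.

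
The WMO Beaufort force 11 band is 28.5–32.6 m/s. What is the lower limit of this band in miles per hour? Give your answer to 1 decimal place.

28.5–32.6 m/s × 2.237 = 63.8–72.9 mph.

63.8 mph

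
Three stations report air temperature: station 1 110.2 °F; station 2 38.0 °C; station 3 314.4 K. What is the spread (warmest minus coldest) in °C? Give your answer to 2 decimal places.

5.44 °C

station 1: 110.2 °F = 43.444 °C.
station 3: 314.4 K = 41.250 °C.
Spread: 43.444 − 38.000 = 5.444 °C.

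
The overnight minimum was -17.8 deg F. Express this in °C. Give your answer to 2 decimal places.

°C = (°F − 32) × 5/9 = (-17.8 − 32) / 1.8 = -27.67 °C.

-27.67 °C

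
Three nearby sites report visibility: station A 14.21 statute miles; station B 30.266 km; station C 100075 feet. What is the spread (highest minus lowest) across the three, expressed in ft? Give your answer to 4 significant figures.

station A: 14.21 SM = 75028.80 ft.
station B: 30.266 km = 99297.90 ft.
Spread: 100075.00 − 75028.80 = 25050 ft.

25050 ft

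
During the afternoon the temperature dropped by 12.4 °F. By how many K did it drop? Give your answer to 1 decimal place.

6.9 K

For a temperature change the 32° offset cancels: ΔK = 12.4 × 0.5556 = 6.9 K.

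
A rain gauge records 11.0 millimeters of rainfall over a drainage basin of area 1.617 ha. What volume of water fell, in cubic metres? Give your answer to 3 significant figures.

Area: 1.617 ha = 16170 m².
1 mm over 1 m² is 1 L, so volume = 11 × 16170 = 177870 L = 178 m³.

178 cubic metres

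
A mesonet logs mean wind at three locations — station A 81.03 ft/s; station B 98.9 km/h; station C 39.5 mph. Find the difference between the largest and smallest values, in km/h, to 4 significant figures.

35.33 km/h

station A: 81.03 ft/s = 88.9126 km/h.
station C: 39.5 mph = 63.5691 km/h.
Spread: 98.9000 − 63.5691 = 35.33 km/h.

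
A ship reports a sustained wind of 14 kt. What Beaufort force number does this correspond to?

14 kt lies in the Beaufort 4 band (moderate breeze, 11–16 kt).

Beaufort force 4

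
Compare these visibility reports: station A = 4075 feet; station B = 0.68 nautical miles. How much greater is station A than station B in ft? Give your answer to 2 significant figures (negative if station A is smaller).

-57 ft

station B: 0.68 nmi = 4131.76 ft.
Difference: 4075.00 − 4131.76 = -57 ft.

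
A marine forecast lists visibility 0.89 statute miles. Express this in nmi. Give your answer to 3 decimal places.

0.773 nmi

1 SM = 0.868976 nmi, so 0.89 × 0.868976 = 0.773 nmi.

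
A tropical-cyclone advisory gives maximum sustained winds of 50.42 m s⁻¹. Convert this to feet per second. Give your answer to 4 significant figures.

1 m/s = 3.28084 ft/s, so 50.42 × 3.28084 = 165.4 ft/s.

165.4 ft/s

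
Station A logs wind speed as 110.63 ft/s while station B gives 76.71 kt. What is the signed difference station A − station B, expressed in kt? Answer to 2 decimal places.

station A: 110.63 ft/s = 65.5465 kt.
Difference: 65.5465 − 76.7100 = -11.16 kt.

-11.16 kt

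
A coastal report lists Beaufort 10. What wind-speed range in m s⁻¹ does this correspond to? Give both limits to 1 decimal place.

Beaufort 10 (storm) spans 24.5–28.4 m/s.

24.5 to 28.4 m/s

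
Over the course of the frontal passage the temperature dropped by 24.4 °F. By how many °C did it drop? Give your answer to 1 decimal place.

13.6 °C

Converting a difference, only the 9/5 scale factor applies: Δ°C = 24.4 × 0.5556 = 13.6 °C.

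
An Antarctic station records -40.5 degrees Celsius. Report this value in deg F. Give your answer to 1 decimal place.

-40.9 °F

°F = °C × 9/5 + 32 = -40.5 × 1.8 + 32 = -40.9 °F.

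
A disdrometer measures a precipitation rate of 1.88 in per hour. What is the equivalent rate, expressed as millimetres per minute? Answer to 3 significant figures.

1.88 in/hour × 25.4 mm/in × 0.0166667 hour/minute = 0.796 mm/minute.

0.796 mm/minute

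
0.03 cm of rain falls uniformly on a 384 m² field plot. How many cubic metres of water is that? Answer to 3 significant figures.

0.115 cubic metres

Depth: 0.03 cm × 10 = 0.3 mm.
1 mm over 1 m² is 1 L, so volume = 0.3 × 384 = 115.2 L = 0.115 m³.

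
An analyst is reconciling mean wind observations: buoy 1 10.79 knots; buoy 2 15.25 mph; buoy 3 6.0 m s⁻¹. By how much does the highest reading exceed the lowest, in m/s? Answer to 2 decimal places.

buoy 1: 10.79 kt = 5.5509 m/s.
buoy 2: 15.25 mph = 6.8174 m/s.
Spread: 6.8174 − 5.5509 = 1.27 m/s.

1.27 m/s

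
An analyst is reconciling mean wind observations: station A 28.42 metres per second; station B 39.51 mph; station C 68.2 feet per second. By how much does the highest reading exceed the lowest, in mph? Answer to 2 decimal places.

station A: 28.42 m/s = 63.5737 mph.
station C: 68.2 ft/s = 46.5000 mph.
Spread: 63.5737 − 39.5100 = 24.06 mph.

24.06 mph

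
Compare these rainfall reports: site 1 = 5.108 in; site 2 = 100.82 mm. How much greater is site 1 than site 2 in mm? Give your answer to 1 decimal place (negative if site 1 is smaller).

28.9 mm

site 1: 5.108 in = 129.743 mm.
Difference: 129.743 − 100.820 = 28.9 mm.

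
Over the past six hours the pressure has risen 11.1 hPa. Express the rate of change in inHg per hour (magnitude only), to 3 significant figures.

0.0546 inHg per hour

11.1 hPa / 6 h × 0.02953 inHg/hPa = 0.0546 inHg/h.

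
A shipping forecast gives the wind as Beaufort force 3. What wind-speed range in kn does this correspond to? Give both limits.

7 to 10 kt

Beaufort 3 (gentle breeze) spans 7–10 knots.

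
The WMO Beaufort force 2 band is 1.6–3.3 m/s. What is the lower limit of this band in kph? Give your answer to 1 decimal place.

1.6–3.3 m/s × 3.6 = 5.8–11.9 km/h.

5.8 km/h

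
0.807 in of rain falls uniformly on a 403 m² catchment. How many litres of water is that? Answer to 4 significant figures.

8261 litres

Depth: 0.807 in × 25.4 = 20.4978 mm.
1 mm over 1 m² is 1 L, so volume = 20.4978 × 403 = 8260.6134 L ≈ 8261 L.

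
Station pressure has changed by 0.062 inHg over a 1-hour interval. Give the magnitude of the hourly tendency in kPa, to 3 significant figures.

0.062 inHg / 1 h × 3.38639 kPa/inHg = 0.210 kPa/h.

0.210 kPa per hour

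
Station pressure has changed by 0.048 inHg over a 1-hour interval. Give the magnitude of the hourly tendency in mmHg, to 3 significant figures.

0.048 inHg / 1 h × 25.4 mmHg/inHg = 1.22 mmHg/h.

1.22 mmHg per hour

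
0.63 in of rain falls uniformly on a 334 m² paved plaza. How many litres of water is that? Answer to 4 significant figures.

Depth: 0.63 in × 25.4 = 16.002 mm.
1 mm over 1 m² is 1 L, so volume = 16.002 × 334 = 5344.668 L ≈ 5345 L.

5345 litres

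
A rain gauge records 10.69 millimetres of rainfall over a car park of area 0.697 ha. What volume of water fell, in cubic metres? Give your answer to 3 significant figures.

74.5 cubic metres

Area: 0.697 ha = 6970 m².
1 mm over 1 m² is 1 L, so volume = 10.69 × 6970 = 74509.3 L = 74.5 m³.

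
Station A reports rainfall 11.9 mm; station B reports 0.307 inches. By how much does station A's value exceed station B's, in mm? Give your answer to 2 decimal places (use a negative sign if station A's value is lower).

4.10 mm

station B: 0.307 in = 7.7978 mm.
Difference: 11.9000 − 7.7978 = 4.10 mm.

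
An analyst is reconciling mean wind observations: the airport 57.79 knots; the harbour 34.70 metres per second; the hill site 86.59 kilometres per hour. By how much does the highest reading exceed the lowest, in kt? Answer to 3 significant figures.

20.7 kt

the harbour: 34.70 m/s = 67.451 kt.
the hill site: 86.59 km/h = 46.755 kt.
Spread: 67.451 − 46.755 = 20.7 kt.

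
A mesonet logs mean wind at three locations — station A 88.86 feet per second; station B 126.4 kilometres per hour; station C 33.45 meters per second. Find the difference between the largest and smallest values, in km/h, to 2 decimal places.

28.90 km/h

station A: 88.86 ft/s = 97.5043 km/h.
station C: 33.45 m/s = 120.4200 km/h.
Spread: 126.4000 − 97.5043 = 28.90 km/h.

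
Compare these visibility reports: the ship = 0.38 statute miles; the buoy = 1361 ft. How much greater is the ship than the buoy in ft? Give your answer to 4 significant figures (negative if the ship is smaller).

the ship: 0.38 SM = 2006.400 ft.
Difference: 2006.400 − 1361.000 = 645.4 ft.

645.4 ft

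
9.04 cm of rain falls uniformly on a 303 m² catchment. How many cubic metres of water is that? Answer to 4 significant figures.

27.39 cubic metres

Depth: 9.04 cm × 10 = 90.4 mm.
1 mm over 1 m² is 1 L, so volume = 90.4 × 303 = 27391.2 L = 27.39 m³.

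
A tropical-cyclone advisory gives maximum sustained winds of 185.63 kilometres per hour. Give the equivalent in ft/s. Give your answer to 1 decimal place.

169.2 ft/s

1 km/h = 0.911344 ft/s, so 185.63 × 0.911344 = 169.2 ft/s.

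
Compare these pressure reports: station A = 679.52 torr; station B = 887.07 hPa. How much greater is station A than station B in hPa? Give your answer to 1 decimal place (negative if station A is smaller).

station A: 679.52 mmHg = 905.952 hPa.
Difference: 905.952 − 887.070 = 18.9 hPa.

18.9 hPa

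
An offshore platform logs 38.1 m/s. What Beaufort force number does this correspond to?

Beaufort force 12

38.1 m/s lies in the Beaufort 12 band (hurricane force, ≥32.7 m/s).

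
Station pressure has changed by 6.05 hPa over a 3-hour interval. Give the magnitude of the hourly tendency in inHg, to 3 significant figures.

6.05 hPa / 3 h × 0.02953 inHg/hPa = 0.0596 inHg/h.

0.0596 inHg per hour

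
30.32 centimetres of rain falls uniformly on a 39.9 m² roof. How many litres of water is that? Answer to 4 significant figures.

12100 litres

Depth: 30.32 cm × 10 = 303.2 mm.
1 mm over 1 m² is 1 L, so volume = 303.2 × 39.9 = 12097.68 L ≈ 12100 L.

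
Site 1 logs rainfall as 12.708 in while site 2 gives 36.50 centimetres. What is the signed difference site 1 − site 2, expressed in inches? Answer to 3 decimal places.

site 2: 36.50 cm = 14.37008 in.
Difference: 12.70800 − 14.37008 = -1.662 in.

-1.662 in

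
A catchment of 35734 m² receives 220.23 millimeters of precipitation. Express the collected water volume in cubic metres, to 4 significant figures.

1 mm over 1 m² is 1 L, so volume = 220.23 × 35734 = 7869698.8 L = 7870 m³.

7870 cubic metres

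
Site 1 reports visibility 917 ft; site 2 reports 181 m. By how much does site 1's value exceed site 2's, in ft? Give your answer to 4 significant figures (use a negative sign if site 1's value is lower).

323.2 ft

site 2: 181 m = 593.832 ft.
Difference: 917.000 − 593.832 = 323.2 ft.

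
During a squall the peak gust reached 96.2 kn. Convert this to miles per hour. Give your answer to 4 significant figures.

1 kt = 1.15078 mph, so 96.2 × 1.15078 = 110.7 mph.

110.7 mph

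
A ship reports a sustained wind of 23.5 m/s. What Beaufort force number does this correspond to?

23.5 m/s lies in the Beaufort 9 band (strong gale, 20.8–24.4 m/s).

Beaufort force 9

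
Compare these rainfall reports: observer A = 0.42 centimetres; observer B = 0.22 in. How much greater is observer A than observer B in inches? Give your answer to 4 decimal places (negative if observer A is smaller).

observer A: 0.42 cm = 0.165354 in.
Difference: 0.165354 − 0.220000 = -0.0546 in.

-0.0546 in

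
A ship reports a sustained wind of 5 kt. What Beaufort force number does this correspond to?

5 kt lies in the Beaufort 2 band (light breeze, 4–6 kt).

Beaufort force 2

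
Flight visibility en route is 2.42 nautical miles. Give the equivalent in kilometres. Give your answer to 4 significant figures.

4.482 km

1 nmi = 1.852 km, so 2.42 × 1.852 = 4.482 km.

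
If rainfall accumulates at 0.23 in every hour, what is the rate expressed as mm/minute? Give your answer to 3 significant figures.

0.23 in/hour × 25.4 mm/in × 0.0166667 hour/minute = 0.0974 mm/minute.

0.0974 mm/minute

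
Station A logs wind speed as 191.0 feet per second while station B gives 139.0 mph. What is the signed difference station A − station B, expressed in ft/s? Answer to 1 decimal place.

station B: 139.0 mph = 203.867 ft/s.
Difference: 191.000 − 203.867 = -12.9 ft/s.

-12.9 ft/s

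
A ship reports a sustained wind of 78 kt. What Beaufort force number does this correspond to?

78 kt lies in the Beaufort 12 band (hurricane force, ≥64 kt).

Beaufort force 12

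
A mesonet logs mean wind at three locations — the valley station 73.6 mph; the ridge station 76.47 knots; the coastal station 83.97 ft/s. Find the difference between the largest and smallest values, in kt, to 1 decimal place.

26.7 kt

the valley station: 73.6 mph = 63.957 kt.
the coastal station: 83.97 ft/s = 49.751 kt.
Spread: 76.470 − 49.751 = 26.7 kt.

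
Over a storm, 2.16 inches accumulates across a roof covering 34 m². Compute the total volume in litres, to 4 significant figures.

Depth: 2.16 in × 25.4 = 54.864 mm.
1 mm over 1 m² is 1 L, so volume = 54.864 × 34 = 1865.376 L ≈ 1865 L.

1865 litres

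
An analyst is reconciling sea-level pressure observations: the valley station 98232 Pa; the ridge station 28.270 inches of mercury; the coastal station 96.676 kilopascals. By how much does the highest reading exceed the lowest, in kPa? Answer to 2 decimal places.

the valley station: 98232 Pa = 98.2320 kPa.
the ridge station: 28.270 inHg = 95.7332 kPa.
Spread: 98.2320 − 95.7332 = 2.50 kPa.

2.50 kPa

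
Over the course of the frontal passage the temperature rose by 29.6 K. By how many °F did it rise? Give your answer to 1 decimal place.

53.3 °F

For a temperature change the 32° offset cancels: Δ°F = 29.6 × 1.8 = 53.3 °F.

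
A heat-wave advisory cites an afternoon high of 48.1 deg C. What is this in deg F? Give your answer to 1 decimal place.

°F = °C × 9/5 + 32 = 48.1 × 1.8 + 32 = 118.6 °F.

118.6 °F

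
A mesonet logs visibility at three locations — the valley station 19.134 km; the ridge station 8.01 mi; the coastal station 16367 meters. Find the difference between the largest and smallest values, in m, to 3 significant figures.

6240 m

the valley station: 19.134 km = 19134.00 m.
the ridge station: 8.01 SM = 12890.85 m.
Spread: 19134.00 − 12890.85 = 6240 m.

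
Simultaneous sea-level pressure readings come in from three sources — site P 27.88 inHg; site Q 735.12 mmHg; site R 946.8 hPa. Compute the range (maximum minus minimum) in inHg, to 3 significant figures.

site Q: 735.12 mmHg = 28.9417 inHg.
site R: 946.8 hPa = 27.9590 inHg.
Spread: 28.9417 − 27.8800 = 1.06 inHg.

1.06 inHg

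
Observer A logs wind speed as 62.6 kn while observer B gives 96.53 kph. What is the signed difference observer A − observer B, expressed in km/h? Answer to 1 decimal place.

19.4 km/h

observer A: 62.6 kt = 115.935 km/h.
Difference: 115.935 − 96.530 = 19.4 km/h.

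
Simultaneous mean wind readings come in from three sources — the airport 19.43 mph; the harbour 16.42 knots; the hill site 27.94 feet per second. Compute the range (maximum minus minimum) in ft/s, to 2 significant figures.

the airport: 19.43 mph = 28.4973 ft/s.
the harbour: 16.42 kt = 27.7138 ft/s.
Spread: 28.4973 − 27.7138 = 0.78 ft/s.

0.78 ft/s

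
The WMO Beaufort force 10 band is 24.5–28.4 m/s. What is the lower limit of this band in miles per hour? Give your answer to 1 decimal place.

54.8 mph

24.5–28.4 m/s × 2.237 = 54.8–63.5 mph.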